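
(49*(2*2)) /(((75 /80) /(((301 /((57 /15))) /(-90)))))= -471968 /2565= -184.00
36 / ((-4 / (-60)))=540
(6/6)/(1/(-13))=-13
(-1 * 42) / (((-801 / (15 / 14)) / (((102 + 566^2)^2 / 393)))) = 513466648820 / 34977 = 14680122.62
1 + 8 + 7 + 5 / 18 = 293 / 18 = 16.28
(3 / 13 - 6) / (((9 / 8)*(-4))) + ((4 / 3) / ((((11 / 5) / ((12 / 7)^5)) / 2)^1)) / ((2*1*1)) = 73940170 / 7210203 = 10.25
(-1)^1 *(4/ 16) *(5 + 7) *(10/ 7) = -4.29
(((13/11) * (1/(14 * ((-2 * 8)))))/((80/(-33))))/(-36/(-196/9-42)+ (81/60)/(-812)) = 15457/3997152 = 0.00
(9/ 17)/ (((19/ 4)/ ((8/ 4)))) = 72/ 323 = 0.22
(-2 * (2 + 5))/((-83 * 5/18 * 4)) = 63/415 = 0.15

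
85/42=2.02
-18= -18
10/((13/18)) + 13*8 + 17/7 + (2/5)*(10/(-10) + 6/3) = 54907/455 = 120.67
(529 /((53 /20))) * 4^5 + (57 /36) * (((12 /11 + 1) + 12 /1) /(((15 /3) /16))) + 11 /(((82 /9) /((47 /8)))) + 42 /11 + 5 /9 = 703883309539 /3442032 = 204496.45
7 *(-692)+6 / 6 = -4843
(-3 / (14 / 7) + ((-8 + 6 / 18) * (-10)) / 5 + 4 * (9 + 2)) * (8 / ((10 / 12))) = 2776 / 5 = 555.20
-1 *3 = -3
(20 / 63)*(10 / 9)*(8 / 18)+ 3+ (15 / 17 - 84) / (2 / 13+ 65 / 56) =-1662398357 / 27673569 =-60.07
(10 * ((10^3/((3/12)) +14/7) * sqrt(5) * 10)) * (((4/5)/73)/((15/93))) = 1984992 * sqrt(5)/73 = 60802.43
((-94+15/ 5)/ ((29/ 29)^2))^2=8281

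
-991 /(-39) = 991 /39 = 25.41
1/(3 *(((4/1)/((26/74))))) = 13/444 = 0.03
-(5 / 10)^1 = -1 / 2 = -0.50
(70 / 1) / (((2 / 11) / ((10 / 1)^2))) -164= 38336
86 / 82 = 43 / 41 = 1.05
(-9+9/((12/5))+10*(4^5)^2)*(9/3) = 125829057/4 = 31457264.25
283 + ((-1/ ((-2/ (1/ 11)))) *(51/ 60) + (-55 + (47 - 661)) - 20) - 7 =-181703/ 440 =-412.96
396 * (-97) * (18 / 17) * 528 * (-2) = 730135296 / 17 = 42949135.06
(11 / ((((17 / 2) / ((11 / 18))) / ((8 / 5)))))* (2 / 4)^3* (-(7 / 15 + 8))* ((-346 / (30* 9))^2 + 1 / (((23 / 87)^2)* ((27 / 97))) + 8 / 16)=-933288943807 / 13015383750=-71.71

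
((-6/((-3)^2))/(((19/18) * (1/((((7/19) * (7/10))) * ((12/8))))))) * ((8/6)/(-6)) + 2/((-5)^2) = 1212/9025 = 0.13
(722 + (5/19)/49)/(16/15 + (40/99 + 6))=96.64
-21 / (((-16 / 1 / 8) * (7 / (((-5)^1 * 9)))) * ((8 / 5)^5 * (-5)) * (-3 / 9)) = -253125 / 65536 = -3.86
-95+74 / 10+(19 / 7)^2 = -19657 / 245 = -80.23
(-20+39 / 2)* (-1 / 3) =1 / 6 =0.17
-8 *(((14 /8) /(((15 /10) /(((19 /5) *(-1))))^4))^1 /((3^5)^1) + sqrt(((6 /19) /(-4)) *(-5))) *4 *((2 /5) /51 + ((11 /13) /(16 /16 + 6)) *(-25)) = 1166725337984 /40780715625 + 1119088 *sqrt(570) /440895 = 89.21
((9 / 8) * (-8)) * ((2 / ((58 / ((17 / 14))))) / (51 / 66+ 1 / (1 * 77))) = -153 / 319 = -0.48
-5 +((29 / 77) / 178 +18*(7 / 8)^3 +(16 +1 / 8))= 40676267 / 1754368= 23.19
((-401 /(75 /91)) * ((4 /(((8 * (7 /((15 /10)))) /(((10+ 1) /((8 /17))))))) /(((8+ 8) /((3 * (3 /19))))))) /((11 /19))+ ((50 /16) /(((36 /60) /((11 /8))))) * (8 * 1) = -192767 /38400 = -5.02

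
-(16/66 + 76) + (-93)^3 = -26546297/33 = -804433.24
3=3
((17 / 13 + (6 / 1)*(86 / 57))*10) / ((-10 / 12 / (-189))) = 5803812 / 247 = 23497.21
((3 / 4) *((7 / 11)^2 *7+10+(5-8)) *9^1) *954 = 7663005 / 121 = 63330.62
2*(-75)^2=11250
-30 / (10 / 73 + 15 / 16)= -7008 / 251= -27.92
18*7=126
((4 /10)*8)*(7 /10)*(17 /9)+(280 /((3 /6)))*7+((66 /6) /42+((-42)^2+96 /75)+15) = 3594007 /630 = 5704.77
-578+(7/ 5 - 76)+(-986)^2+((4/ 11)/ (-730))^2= 15661498205269/ 16120225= 971543.40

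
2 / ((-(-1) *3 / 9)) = 6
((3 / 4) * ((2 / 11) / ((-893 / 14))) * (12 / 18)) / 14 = -1 / 9823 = -0.00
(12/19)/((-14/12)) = -72/133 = -0.54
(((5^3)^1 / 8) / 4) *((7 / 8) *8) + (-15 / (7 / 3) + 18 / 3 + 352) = 378.92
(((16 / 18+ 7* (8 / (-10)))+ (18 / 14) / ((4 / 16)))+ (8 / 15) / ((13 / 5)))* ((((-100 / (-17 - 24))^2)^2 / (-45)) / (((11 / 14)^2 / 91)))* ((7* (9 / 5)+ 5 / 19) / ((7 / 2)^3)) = -81586585600000 / 3683472713613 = -22.15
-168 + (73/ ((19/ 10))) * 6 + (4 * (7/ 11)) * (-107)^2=29205.44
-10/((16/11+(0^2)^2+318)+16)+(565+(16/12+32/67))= 14012530/24723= 566.78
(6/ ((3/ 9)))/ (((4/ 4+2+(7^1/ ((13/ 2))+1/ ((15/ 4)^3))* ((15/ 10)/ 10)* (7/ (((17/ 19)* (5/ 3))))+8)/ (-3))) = -4.59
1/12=0.08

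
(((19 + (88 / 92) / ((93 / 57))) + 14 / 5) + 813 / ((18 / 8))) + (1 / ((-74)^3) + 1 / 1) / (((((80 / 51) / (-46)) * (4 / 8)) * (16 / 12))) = 23557686532061 / 69341930880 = 339.73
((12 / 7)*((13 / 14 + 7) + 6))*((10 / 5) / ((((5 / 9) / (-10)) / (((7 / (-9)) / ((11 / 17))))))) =79560 / 77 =1033.25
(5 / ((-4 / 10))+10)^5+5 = -2965 / 32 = -92.66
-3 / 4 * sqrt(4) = -3 / 2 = -1.50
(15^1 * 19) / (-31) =-285 / 31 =-9.19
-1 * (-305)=305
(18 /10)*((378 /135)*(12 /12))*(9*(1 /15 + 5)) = 28728 /125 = 229.82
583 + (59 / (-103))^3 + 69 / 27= 5756822879 / 9834543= 585.37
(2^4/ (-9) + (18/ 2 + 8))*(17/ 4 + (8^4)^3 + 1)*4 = 37658273254205/ 9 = 4184252583800.56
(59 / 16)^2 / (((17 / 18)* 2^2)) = 31329 / 8704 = 3.60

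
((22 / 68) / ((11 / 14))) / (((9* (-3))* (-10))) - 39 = -179003 / 4590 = -39.00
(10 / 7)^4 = 4.16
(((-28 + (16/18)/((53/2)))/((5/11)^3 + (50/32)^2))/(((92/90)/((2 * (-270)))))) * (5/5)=2134370304/366283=5827.11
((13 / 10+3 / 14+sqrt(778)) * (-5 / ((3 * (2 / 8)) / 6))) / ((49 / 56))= -320 * sqrt(778) / 7- 3392 / 49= -1344.32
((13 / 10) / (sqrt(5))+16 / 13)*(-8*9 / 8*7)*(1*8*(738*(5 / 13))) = -29756160 / 169 -185976*sqrt(5) / 5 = -259242.95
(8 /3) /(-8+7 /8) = -64 /171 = -0.37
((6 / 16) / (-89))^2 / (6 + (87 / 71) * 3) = 213 / 116090176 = 0.00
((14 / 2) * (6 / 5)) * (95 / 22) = 399 / 11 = 36.27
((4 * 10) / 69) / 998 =20 / 34431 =0.00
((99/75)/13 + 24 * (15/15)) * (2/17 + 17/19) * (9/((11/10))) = 46105038/230945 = 199.64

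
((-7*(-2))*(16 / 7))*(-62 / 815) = -1984 / 815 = -2.43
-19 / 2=-9.50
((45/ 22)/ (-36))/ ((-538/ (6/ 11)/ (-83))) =-1245/ 260392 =-0.00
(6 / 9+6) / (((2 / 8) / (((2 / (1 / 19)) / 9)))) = 3040 / 27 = 112.59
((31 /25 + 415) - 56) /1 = 9006 /25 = 360.24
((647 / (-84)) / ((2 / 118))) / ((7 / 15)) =-190865 / 196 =-973.80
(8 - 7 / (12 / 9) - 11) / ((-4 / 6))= 99 / 8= 12.38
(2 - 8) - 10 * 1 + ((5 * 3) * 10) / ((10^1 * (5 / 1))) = -13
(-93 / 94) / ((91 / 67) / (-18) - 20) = 1809 / 36707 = 0.05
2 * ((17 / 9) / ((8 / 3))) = 17 / 12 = 1.42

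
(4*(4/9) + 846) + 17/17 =7639/9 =848.78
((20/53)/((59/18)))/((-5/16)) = -1152/3127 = -0.37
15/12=5/4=1.25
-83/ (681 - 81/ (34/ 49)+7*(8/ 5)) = -0.14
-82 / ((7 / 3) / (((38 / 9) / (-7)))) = 3116 / 147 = 21.20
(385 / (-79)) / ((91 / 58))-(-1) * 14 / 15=-2.17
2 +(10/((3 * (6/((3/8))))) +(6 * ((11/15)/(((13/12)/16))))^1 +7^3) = 639901/1560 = 410.19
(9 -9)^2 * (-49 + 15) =0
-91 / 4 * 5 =-455 / 4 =-113.75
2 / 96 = 1 / 48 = 0.02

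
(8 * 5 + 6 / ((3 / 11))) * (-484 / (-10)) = 15004 / 5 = 3000.80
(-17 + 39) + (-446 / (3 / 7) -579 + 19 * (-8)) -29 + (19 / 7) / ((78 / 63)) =-138565 / 78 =-1776.47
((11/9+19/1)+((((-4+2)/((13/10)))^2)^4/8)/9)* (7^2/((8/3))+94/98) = 399.41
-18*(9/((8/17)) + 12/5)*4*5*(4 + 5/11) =-379701/11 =-34518.27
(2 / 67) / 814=0.00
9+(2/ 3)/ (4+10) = 190/ 21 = 9.05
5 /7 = 0.71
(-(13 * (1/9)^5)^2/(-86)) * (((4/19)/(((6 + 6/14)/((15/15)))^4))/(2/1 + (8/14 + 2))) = 2840383/186903394357031370000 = 0.00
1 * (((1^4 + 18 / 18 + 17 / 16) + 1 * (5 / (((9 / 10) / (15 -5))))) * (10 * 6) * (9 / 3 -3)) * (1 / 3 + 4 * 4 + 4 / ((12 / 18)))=0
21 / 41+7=7.51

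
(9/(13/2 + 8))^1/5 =18/145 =0.12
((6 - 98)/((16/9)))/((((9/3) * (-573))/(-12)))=-69/191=-0.36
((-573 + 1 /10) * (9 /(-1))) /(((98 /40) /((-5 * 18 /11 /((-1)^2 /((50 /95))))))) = -9062.57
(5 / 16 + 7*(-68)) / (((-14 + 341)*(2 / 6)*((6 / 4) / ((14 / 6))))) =-17759 / 2616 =-6.79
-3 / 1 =-3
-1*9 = -9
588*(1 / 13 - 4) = -29988 / 13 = -2306.77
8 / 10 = 4 / 5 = 0.80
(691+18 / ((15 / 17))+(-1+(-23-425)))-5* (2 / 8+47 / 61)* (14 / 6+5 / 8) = 2413699 / 9760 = 247.31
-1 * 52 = -52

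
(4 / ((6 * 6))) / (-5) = -1 / 45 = -0.02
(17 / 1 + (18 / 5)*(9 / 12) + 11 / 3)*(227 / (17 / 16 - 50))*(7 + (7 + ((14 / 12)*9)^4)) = -6196564507 / 4698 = -1318979.25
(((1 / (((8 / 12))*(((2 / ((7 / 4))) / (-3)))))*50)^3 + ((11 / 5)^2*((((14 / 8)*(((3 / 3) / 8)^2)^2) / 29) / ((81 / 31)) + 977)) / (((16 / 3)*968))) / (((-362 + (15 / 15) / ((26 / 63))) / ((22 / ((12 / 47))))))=1828601.80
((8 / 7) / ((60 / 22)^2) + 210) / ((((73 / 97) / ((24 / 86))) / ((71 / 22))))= 4559083808 / 18127725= 251.50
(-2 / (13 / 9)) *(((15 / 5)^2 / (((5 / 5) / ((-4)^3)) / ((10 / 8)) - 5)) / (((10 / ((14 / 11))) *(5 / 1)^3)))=18144 / 7167875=0.00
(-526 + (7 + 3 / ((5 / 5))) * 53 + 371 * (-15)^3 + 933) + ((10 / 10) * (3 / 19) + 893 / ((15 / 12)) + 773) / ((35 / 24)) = -4156808468 / 3325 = -1250167.96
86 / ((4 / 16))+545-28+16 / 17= 14653 / 17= 861.94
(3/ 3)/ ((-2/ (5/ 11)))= -5/ 22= -0.23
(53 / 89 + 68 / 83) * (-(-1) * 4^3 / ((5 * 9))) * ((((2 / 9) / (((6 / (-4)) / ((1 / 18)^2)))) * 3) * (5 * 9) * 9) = -668864 / 598347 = -1.12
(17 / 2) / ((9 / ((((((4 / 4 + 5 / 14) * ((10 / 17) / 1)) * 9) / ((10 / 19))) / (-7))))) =-361 / 196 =-1.84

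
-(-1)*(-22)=-22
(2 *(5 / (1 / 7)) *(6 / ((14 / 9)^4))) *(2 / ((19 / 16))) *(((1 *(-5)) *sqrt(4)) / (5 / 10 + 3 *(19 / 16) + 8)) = -125971200 / 1257781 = -100.15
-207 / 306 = -23 / 34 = -0.68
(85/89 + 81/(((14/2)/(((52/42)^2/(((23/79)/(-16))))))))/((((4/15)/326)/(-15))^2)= -919688642032381875/2808484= -327468001253.48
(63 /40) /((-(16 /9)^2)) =-5103 /10240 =-0.50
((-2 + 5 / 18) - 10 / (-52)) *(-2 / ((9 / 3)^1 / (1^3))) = 358 / 351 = 1.02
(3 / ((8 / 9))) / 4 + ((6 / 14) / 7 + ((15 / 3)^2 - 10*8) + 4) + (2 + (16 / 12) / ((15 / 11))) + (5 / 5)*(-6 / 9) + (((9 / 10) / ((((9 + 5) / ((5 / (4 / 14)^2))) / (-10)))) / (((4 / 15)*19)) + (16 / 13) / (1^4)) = -236696309 / 4357080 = -54.32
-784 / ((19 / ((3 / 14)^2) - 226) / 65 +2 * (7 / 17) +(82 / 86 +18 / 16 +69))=-41263488 / 3936395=-10.48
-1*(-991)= 991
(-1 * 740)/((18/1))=-370/9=-41.11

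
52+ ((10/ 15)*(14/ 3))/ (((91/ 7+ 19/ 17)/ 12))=2459/ 45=54.64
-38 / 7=-5.43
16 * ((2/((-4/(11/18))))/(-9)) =44/81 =0.54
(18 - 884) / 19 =-866 / 19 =-45.58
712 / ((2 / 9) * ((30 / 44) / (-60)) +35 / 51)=4793184 / 4603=1041.32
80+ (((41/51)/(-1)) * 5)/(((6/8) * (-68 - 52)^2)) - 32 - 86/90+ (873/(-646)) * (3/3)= 19127321/418608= 45.69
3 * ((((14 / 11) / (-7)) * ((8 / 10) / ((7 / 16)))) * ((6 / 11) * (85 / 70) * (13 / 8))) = -31824 / 29645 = -1.07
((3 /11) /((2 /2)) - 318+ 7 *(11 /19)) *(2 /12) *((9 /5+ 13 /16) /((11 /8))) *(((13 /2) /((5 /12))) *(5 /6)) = -426127 /330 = -1291.29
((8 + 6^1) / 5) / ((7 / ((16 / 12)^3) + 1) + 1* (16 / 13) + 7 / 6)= 34944 / 79255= 0.44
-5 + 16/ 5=-9/ 5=-1.80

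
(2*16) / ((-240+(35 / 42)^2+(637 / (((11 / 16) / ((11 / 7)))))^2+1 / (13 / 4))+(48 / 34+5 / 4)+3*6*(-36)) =0.00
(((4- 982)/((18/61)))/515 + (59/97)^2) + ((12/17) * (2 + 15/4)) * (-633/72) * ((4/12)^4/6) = -1966199407999/320277090960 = -6.14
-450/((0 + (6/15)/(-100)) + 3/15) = -112500/49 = -2295.92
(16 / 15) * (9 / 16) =3 / 5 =0.60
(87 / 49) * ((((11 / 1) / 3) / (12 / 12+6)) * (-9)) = -2871 / 343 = -8.37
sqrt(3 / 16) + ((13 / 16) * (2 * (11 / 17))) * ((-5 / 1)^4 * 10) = sqrt(3) / 4 + 446875 / 68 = 6572.12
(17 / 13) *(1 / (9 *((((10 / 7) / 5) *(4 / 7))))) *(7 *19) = 110789 / 936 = 118.36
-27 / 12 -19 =-85 / 4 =-21.25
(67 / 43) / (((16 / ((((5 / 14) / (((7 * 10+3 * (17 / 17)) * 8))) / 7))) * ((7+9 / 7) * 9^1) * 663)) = 335 / 1946764205568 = 0.00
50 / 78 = 25 / 39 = 0.64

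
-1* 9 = -9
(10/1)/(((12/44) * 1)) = 110/3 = 36.67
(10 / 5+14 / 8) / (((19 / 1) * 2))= 15 / 152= 0.10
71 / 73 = 0.97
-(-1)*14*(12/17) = 168/17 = 9.88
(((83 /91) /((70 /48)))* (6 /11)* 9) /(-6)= -17928 /35035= -0.51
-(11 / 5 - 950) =4739 / 5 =947.80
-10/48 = -5/24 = -0.21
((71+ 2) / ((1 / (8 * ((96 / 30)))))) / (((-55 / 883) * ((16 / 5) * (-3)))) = 515672 / 165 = 3125.28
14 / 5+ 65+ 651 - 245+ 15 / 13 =30872 / 65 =474.95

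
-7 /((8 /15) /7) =-735 /8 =-91.88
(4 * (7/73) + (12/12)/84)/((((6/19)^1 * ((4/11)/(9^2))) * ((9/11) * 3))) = 5575075/49056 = 113.65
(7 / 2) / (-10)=-7 / 20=-0.35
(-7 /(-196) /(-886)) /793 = -1 /19672744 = -0.00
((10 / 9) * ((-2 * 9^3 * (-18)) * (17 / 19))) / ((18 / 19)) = 27540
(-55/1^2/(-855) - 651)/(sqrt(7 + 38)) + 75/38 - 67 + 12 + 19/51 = -22262*sqrt(5)/513 - 102043/1938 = -149.69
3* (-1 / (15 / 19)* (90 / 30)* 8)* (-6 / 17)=2736 / 85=32.19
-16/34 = -8/17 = -0.47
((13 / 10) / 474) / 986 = 13 / 4673640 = 0.00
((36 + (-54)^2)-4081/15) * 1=40199/15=2679.93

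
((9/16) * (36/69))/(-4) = -27/368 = -0.07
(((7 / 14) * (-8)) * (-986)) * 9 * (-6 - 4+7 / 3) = -272136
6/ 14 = 3/ 7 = 0.43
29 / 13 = 2.23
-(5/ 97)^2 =-25/ 9409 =-0.00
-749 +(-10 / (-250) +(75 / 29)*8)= -527996 / 725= -728.27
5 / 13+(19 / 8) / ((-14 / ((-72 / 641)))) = 47093 / 116662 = 0.40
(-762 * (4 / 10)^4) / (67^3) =-12192 / 187976875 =-0.00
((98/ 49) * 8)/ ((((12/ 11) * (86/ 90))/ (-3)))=-1980/ 43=-46.05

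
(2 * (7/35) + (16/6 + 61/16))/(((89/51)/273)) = 7662291/7120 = 1076.16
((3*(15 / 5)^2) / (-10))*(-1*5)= 27 / 2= 13.50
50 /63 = 0.79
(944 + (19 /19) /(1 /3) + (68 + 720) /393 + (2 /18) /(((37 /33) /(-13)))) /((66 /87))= 199820875 /159951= 1249.26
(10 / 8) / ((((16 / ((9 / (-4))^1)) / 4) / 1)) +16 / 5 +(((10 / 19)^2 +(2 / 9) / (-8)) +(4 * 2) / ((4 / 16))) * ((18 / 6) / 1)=34394197 / 346560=99.24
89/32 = 2.78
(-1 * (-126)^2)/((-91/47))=106596/13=8199.69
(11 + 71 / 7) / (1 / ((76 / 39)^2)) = 854848 / 10647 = 80.29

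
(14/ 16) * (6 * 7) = 36.75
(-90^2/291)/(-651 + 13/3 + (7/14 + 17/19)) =307800/7135417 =0.04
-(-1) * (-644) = -644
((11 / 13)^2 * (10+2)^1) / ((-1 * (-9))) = 484 / 507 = 0.95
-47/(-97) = 47/97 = 0.48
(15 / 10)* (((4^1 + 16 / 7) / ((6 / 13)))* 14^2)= 4004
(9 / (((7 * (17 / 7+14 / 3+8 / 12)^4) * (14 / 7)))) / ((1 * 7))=35721 / 1411823522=0.00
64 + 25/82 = 5273/82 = 64.30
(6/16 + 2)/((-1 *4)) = -19/32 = -0.59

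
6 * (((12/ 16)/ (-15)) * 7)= -2.10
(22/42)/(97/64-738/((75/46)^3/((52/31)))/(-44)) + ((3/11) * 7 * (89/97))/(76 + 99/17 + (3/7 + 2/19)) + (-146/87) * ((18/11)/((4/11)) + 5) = -1746126073037117287379/110125101145606430730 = -15.86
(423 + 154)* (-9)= -5193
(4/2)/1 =2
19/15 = 1.27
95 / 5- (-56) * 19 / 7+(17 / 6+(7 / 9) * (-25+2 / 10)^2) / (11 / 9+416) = 172.15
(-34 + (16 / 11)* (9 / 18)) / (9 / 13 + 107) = -2379 / 7700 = -0.31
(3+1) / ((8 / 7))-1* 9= -11 / 2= -5.50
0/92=0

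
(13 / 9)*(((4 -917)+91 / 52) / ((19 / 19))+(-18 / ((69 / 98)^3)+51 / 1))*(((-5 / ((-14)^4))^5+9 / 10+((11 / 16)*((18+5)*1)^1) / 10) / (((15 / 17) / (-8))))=30539909205503803756367596504372007 / 1030716559556433182844872294400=29629.78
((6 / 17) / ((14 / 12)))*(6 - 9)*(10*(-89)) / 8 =12015 / 119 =100.97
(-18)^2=324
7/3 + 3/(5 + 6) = 86/33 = 2.61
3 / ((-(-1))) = 3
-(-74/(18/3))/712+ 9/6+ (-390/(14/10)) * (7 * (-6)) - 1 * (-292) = 25618153/2136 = 11993.52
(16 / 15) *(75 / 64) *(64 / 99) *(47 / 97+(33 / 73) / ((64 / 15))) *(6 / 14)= 1337995 / 6542844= 0.20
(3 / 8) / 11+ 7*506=311699 / 88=3542.03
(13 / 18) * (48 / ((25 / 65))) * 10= 2704 / 3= 901.33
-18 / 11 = -1.64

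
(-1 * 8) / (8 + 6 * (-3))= 4 / 5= 0.80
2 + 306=308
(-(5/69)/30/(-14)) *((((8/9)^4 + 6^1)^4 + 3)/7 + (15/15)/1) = 256188935164062539/5370052507292635218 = 0.05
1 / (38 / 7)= 7 / 38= 0.18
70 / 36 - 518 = -9289 / 18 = -516.06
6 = 6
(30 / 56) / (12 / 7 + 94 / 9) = 135 / 3064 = 0.04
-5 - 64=-69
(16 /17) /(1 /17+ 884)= 16 /15029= 0.00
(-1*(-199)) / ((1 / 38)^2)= 287356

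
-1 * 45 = -45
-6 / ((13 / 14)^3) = -16464 / 2197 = -7.49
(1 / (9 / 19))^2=361 / 81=4.46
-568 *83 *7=-330008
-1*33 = -33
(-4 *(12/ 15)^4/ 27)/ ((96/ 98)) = -3136/ 50625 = -0.06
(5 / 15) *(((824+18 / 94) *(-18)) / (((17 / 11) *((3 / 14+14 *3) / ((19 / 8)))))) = -56672231 / 314806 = -180.02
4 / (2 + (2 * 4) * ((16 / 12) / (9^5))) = 2.00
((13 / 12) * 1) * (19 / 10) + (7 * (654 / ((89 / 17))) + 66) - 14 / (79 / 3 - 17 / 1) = 941.01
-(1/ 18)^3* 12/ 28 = -1/ 13608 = -0.00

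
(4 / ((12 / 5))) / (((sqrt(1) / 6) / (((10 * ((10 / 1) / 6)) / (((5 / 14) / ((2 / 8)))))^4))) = 15006250 / 81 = 185262.35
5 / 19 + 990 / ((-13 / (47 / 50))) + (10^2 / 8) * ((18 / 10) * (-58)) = -1699757 / 1235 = -1376.32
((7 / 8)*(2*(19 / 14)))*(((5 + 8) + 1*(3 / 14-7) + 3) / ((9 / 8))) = 817 / 42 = 19.45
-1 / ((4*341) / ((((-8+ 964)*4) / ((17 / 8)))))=-7648 / 5797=-1.32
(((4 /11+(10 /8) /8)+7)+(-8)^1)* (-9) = 1521 /352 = 4.32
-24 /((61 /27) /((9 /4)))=-1458 /61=-23.90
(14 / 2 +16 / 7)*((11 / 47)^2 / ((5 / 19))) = 29887 / 15463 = 1.93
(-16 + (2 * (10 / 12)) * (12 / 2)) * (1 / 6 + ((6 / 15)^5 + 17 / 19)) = -381773 / 59375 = -6.43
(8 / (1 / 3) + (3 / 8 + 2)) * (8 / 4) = 211 / 4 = 52.75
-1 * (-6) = 6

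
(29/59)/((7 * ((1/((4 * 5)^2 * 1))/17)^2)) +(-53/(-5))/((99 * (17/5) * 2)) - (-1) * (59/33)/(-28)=9027342586247/2780316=3246876.47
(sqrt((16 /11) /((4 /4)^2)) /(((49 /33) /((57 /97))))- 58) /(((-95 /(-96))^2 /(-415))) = 44365824 /1805- 27537408 * sqrt(11) /451535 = 24377.14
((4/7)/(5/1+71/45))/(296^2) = 45/45385088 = 0.00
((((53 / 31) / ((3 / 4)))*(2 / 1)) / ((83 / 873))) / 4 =30846 / 2573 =11.99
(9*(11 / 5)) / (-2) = -99 / 10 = -9.90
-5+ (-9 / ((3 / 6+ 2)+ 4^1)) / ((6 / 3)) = -74 / 13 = -5.69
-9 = -9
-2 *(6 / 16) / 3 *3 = -3 / 4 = -0.75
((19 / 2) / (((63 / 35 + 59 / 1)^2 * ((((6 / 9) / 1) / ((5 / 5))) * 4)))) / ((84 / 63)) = 0.00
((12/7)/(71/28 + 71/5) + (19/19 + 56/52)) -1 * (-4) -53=-475370/10153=-46.82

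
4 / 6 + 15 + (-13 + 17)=59 / 3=19.67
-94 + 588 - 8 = 486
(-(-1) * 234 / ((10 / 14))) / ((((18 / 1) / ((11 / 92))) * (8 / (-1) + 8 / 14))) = -539 / 1840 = -0.29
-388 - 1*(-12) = -376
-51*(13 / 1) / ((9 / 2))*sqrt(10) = -442*sqrt(10) / 3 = -465.91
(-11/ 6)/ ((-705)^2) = -11/ 2982150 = -0.00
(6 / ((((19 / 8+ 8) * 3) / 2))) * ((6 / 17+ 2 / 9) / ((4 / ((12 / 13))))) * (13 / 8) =352 / 4233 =0.08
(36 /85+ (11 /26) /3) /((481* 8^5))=3743 /104498135040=0.00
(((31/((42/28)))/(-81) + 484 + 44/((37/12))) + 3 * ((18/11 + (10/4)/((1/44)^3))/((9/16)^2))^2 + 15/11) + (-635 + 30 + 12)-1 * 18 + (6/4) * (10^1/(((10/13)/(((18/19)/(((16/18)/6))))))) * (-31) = 1011307822193605462027/744131124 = 1359045186495.39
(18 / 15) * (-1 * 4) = -24 / 5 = -4.80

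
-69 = -69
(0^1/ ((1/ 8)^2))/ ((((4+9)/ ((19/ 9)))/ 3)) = 0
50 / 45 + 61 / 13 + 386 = 391.80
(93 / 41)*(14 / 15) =434 / 205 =2.12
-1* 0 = 0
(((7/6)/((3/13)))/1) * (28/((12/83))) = 52871/54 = 979.09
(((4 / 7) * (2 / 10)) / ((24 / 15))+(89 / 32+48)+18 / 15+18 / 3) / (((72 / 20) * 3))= 21673 / 4032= 5.38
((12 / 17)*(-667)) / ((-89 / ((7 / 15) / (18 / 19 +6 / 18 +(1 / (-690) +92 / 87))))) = 473361896 / 448049229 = 1.06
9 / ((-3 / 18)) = -54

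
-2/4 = -1/2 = -0.50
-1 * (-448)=448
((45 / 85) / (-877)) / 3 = -3 / 14909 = -0.00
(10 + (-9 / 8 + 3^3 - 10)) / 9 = 23 / 8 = 2.88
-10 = -10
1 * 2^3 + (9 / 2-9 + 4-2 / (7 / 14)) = 3.50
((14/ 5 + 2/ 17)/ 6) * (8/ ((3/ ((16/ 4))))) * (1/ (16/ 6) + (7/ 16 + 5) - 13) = -37.28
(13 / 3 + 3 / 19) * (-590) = -151040 / 57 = -2649.82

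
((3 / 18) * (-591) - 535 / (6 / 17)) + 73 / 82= -396907 / 246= -1613.44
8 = 8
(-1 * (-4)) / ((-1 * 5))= -4 / 5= -0.80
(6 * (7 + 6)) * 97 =7566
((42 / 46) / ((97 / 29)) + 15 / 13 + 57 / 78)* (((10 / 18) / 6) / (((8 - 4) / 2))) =625765 / 6264648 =0.10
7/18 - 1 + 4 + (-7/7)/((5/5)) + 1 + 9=223/18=12.39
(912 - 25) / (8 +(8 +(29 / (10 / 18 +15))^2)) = 17385200 / 381721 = 45.54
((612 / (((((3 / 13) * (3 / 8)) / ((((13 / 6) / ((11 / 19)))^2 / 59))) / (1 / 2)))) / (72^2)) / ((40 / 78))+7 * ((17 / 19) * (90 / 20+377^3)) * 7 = 24777798820259302283 / 10547444160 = 2349175633.87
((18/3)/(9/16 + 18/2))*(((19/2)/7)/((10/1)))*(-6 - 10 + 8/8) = -152/119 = -1.28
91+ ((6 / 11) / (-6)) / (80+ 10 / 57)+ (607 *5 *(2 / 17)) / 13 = 1316106273 / 11109670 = 118.46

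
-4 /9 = -0.44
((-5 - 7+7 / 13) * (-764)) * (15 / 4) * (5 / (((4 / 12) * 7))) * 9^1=57629475 / 91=633290.93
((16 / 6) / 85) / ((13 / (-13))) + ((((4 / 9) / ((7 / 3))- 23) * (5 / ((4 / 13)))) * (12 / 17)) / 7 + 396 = 4480603 / 12495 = 358.59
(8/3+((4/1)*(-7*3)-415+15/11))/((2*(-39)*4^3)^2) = -0.00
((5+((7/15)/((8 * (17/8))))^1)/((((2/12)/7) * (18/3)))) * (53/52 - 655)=-152589409/6630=-23014.99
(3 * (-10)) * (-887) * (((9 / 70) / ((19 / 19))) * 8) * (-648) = -124151616 / 7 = -17735945.14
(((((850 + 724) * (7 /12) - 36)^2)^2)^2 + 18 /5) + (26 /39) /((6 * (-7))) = 21561709786381687208440036454531 /58786560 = 366779579998926407812262.50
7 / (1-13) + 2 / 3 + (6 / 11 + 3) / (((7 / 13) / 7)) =6095 / 132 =46.17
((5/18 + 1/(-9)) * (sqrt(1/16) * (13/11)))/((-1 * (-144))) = 13/38016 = 0.00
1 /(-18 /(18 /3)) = -1 /3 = -0.33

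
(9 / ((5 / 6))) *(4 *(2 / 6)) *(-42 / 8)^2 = 3969 / 10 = 396.90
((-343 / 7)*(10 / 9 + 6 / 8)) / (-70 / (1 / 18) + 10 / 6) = 3283 / 45300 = 0.07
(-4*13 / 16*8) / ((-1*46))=13 / 23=0.57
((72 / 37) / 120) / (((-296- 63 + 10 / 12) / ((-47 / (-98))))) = -423 / 19480685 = -0.00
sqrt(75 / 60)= sqrt(5) / 2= 1.12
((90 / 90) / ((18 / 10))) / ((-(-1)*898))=5 / 8082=0.00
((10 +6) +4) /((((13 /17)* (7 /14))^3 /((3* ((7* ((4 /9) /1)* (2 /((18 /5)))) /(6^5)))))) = 3439100 /14414517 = 0.24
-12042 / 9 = -1338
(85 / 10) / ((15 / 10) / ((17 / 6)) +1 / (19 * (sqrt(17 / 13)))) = 14.77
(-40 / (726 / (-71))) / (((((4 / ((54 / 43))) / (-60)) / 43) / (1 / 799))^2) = 310554000 / 77246521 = 4.02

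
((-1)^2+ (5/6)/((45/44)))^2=2401/729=3.29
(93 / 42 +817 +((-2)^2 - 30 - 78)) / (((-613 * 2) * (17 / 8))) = -0.27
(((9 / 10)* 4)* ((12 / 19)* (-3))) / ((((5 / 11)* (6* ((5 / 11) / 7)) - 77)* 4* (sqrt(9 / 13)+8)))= 14270256 / 5087419765 - 411642* sqrt(13) / 5087419765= 0.00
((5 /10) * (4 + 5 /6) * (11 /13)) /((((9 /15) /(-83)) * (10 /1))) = -26477 /936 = -28.29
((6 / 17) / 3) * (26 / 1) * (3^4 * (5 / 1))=21060 / 17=1238.82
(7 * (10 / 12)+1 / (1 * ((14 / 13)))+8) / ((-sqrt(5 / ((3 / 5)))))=-62 * sqrt(3) / 21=-5.11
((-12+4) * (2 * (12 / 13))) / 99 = -64 / 429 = -0.15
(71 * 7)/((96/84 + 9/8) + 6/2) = 27832/295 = 94.35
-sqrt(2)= -1.41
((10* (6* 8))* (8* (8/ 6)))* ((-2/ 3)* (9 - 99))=307200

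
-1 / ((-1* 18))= 0.06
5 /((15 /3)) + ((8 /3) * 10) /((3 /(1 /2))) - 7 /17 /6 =1645 /306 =5.38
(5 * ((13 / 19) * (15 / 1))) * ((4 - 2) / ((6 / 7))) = 119.74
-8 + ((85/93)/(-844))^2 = -49287945287/6160994064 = -8.00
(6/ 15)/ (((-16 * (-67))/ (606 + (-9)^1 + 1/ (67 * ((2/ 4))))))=40001/ 179560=0.22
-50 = -50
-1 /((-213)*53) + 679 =7665232 /11289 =679.00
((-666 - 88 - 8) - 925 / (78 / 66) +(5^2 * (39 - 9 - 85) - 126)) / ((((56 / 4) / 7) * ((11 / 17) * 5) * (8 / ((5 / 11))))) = -26.74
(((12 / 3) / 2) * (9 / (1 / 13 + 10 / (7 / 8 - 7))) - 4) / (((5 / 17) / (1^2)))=-52.94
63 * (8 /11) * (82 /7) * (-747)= -4410288 /11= -400935.27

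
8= 8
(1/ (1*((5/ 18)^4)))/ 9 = 11664/ 625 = 18.66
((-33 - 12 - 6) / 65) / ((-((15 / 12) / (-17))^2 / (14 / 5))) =3301536 / 8125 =406.34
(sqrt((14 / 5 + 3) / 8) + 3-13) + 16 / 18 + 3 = -5.26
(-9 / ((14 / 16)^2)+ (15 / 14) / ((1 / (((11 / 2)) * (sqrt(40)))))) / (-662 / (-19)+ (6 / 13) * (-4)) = -71136 / 199675+ 8151 * sqrt(10) / 22820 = 0.77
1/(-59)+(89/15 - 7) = -1.08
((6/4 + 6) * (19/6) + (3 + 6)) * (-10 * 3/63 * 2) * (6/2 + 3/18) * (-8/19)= 2620/63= 41.59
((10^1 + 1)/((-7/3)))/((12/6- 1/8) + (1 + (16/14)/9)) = -1.57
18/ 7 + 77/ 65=1709/ 455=3.76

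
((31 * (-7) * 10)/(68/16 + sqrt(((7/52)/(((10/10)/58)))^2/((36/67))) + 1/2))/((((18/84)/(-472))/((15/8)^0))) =-276262109760/1105961 + 75683142080 * sqrt(67)/1105961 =310346.48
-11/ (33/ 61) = -61/ 3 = -20.33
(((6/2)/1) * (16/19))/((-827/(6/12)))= -24/15713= -0.00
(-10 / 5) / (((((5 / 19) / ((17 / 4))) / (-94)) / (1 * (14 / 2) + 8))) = 45543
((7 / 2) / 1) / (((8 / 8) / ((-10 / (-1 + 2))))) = -35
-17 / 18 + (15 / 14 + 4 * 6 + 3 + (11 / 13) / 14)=44533 / 1638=27.19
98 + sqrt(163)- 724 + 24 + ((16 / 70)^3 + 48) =-23752238 / 42875 + sqrt(163) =-541.22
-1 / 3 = -0.33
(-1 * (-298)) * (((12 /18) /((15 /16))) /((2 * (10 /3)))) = 2384 /75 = 31.79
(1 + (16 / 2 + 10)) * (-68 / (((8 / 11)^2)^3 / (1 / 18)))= -572214203 / 1179648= -485.07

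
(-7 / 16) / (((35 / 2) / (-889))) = 889 / 40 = 22.22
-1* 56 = -56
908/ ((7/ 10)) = 1297.14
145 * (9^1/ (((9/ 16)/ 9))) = 20880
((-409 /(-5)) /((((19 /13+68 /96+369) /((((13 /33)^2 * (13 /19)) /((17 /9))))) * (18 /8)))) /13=28754336 /67890102225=0.00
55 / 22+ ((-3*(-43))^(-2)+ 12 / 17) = 1813903 / 565794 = 3.21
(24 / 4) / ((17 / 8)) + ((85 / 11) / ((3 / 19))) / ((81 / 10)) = 402854 / 45441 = 8.87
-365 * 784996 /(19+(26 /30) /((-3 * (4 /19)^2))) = -206296948800 /8987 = -22955040.48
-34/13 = -2.62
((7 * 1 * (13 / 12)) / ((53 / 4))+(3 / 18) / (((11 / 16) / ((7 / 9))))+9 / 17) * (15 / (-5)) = -345278 / 89199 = -3.87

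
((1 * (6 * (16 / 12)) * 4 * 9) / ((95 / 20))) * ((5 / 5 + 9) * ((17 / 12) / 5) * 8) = 1374.32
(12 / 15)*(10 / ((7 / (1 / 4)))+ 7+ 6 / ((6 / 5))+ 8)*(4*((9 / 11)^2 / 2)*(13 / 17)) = 240084 / 14399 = 16.67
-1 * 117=-117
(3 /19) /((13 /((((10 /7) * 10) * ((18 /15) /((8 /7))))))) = 45 /247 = 0.18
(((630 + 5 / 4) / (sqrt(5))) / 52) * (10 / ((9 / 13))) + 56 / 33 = 80.11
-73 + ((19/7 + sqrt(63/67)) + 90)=3*sqrt(469)/67 + 138/7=20.68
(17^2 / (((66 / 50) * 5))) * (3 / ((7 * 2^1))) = 1445 / 154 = 9.38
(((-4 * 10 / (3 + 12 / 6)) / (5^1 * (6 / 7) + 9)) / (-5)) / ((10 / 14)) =392 / 2325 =0.17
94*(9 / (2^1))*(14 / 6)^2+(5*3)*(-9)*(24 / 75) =11299 / 5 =2259.80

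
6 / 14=3 / 7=0.43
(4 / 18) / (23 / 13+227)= 0.00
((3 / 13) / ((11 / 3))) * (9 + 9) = 1.13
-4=-4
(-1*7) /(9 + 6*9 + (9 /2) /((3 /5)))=-14 /141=-0.10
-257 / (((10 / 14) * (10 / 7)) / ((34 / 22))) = -389.24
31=31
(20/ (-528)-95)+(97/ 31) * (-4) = -440111/ 4092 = -107.55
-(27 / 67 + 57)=-3846 / 67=-57.40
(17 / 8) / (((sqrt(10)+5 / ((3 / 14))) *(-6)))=-119 / 7696+51 *sqrt(10) / 76960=-0.01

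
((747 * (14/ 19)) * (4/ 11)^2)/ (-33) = -55776/ 25289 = -2.21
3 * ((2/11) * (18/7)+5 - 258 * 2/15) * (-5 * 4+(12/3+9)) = 33417/55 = 607.58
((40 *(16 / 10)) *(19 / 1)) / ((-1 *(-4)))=304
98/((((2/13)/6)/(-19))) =-72618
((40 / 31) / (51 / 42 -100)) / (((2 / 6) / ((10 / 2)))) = -2800 / 14291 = -0.20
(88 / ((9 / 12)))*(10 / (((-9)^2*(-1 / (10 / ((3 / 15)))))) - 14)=-575168 / 243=-2366.95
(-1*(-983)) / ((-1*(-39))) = 983 / 39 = 25.21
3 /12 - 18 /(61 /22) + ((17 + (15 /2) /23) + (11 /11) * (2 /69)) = 11.11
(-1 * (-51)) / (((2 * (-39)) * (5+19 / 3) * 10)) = -3 / 520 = -0.01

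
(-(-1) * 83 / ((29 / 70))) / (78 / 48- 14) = -46480 / 2871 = -16.19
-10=-10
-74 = -74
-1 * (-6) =6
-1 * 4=-4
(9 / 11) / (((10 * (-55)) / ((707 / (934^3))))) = -6363 / 4929422049200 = -0.00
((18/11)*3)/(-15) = -0.33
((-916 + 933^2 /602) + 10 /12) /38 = 239669 /17157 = 13.97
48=48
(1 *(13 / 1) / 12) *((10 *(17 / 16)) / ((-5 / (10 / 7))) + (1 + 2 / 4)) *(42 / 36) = -559 / 288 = -1.94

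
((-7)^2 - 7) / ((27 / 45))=70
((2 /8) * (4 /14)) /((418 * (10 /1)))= 1 /58520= 0.00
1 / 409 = 0.00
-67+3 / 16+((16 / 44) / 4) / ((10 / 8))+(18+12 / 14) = -294957 / 6160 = -47.88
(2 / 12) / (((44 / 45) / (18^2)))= 55.23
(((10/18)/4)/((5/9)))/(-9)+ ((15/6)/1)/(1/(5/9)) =49/36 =1.36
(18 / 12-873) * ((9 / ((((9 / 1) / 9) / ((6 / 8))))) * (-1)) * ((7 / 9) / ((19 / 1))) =36603 / 152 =240.81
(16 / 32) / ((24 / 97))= 97 / 48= 2.02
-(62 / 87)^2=-3844 / 7569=-0.51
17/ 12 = 1.42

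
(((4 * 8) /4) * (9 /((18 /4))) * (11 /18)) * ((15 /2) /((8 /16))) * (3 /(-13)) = -440 /13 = -33.85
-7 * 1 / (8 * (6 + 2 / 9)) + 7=439 / 64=6.86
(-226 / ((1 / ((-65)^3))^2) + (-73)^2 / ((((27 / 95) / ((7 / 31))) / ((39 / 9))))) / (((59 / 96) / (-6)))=2739146529225570880 / 16461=166402194837833.11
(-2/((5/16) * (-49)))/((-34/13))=-0.05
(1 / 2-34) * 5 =-335 / 2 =-167.50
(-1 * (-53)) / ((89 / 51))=2703 / 89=30.37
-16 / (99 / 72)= -128 / 11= -11.64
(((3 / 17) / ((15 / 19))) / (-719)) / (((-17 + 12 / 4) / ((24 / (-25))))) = -228 / 10695125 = -0.00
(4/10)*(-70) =-28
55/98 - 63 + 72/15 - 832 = -435923/490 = -889.64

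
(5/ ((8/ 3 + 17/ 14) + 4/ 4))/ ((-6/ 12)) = -84/ 41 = -2.05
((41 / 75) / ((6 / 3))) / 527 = 41 / 79050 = 0.00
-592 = -592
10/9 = 1.11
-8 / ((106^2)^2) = -1 / 15780962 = -0.00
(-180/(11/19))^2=11696400/121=96664.46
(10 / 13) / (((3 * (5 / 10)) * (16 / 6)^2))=15 / 208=0.07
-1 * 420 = -420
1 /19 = 0.05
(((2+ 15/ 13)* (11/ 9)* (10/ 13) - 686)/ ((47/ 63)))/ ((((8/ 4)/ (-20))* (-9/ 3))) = -3051.86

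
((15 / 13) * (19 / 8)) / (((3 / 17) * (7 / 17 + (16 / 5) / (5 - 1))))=137275 / 10712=12.82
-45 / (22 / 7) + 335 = 7055 / 22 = 320.68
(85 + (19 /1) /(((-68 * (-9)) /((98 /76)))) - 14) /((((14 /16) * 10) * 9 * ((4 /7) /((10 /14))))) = 1.13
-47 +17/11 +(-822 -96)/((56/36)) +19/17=-830534/1309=-634.48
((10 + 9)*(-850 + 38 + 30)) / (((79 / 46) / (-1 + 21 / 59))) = 25971784 / 4661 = 5572.15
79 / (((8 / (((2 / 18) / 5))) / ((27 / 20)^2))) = 6399 / 16000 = 0.40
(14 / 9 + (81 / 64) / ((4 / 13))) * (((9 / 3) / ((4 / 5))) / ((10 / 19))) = 248159 / 6144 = 40.39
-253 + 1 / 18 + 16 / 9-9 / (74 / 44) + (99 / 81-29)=-189341 / 666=-284.30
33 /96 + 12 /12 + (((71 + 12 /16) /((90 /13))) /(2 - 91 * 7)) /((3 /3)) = 1213801 /914400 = 1.33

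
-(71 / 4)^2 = -5041 / 16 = -315.06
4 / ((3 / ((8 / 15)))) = 32 / 45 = 0.71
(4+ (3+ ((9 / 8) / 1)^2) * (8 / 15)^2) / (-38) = -391 / 2850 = -0.14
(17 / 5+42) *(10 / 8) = 227 / 4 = 56.75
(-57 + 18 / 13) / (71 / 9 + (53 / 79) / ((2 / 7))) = -1028106 / 189241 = -5.43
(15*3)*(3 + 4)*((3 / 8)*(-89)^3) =-666195705 / 8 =-83274463.12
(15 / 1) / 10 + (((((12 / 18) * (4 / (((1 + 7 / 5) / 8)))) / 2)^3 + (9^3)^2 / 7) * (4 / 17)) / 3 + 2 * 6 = 5974.91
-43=-43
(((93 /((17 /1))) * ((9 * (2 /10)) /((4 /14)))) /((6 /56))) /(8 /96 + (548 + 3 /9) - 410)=328104 /141185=2.32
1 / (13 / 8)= 8 / 13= 0.62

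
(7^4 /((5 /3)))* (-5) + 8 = -7195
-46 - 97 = -143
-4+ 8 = 4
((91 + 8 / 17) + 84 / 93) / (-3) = -16227 / 527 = -30.79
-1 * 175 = -175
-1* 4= -4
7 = 7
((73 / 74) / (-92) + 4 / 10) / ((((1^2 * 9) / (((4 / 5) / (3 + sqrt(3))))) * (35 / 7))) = 4417 / 1276500-4417 * sqrt(3) / 3829500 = 0.00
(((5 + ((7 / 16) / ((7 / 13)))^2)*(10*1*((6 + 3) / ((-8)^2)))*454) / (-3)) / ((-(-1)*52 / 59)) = -291096855 / 212992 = -1366.70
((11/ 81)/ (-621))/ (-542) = 11/ 27263142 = 0.00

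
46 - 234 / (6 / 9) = -305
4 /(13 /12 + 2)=48 /37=1.30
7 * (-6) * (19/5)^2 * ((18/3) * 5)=-90972/5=-18194.40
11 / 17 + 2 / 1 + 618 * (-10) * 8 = -840435 / 17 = -49437.35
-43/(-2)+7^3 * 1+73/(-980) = 357137/980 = 364.43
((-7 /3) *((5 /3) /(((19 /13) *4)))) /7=-65 /684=-0.10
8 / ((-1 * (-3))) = 8 / 3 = 2.67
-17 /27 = -0.63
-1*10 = -10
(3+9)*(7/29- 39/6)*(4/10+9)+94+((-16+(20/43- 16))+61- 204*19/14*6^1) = -97924111/43645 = -2243.65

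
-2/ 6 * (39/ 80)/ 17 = -13/ 1360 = -0.01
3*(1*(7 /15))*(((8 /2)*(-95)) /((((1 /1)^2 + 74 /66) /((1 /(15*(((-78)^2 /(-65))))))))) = 209 /1170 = 0.18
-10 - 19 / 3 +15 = -4 / 3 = -1.33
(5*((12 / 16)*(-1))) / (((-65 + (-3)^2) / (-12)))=-45 / 56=-0.80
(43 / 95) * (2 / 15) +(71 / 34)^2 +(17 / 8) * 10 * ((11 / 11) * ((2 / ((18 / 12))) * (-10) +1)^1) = -212223517 / 823650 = -257.66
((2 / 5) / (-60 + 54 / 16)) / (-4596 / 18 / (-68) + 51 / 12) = -1088 / 1232915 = -0.00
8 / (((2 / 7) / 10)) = 280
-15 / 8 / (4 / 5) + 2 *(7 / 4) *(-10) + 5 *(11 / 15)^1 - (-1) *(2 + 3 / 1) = -2753 / 96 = -28.68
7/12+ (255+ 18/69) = 70613/276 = 255.84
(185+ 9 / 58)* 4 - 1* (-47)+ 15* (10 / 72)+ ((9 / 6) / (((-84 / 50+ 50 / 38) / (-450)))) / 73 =3582241393 / 4394892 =815.09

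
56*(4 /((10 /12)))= 1344 /5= 268.80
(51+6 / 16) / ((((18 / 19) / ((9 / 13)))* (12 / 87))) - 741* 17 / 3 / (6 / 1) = -1067401 / 2496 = -427.64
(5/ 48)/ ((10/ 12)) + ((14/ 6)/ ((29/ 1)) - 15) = -10297/ 696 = -14.79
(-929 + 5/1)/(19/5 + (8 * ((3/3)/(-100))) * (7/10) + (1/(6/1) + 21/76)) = -220.68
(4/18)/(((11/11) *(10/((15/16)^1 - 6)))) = -9/80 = -0.11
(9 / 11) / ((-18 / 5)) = -5 / 22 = -0.23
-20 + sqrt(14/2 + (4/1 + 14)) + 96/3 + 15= 32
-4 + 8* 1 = 4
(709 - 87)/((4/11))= 3421/2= 1710.50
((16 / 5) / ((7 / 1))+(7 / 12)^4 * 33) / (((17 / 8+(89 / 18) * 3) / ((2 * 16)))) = 1034977 / 128205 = 8.07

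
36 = 36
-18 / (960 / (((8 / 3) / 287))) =-1 / 5740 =-0.00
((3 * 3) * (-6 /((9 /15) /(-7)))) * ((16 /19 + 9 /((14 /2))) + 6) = 97290 /19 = 5120.53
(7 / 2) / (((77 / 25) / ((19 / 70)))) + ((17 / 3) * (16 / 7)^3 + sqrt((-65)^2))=6020713 / 45276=132.98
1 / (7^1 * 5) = 1 / 35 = 0.03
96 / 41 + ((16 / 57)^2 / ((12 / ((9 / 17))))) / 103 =182050592 / 77749653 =2.34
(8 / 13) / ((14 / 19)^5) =2476099 / 873964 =2.83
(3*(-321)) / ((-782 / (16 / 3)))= 2568 / 391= 6.57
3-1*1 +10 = 12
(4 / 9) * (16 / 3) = 64 / 27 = 2.37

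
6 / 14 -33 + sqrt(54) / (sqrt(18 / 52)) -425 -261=-5030 / 7 + 2 * sqrt(39)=-706.08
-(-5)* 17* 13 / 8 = 1105 / 8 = 138.12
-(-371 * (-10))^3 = -51064811000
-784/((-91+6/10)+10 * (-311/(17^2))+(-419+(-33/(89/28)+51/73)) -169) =7360321360/6560868771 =1.12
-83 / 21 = -3.95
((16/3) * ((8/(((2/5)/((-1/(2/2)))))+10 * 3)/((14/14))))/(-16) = -10/3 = -3.33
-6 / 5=-1.20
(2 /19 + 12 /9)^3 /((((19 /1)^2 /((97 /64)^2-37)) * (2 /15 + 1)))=-16327729505 /64655897088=-0.25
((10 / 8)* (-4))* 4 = -20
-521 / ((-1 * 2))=521 / 2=260.50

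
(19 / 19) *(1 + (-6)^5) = -7775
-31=-31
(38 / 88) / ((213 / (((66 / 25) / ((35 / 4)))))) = 38 / 62125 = 0.00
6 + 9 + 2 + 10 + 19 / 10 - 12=169 / 10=16.90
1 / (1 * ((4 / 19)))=19 / 4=4.75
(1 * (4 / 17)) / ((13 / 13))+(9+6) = 259 / 17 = 15.24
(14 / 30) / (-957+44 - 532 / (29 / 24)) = -203 / 588675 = -0.00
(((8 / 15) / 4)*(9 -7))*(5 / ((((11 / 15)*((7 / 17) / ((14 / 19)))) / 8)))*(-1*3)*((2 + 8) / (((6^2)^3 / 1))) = -0.02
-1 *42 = -42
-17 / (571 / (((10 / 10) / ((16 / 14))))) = -119 / 4568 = -0.03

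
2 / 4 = 1 / 2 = 0.50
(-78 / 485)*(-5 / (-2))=-39 / 97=-0.40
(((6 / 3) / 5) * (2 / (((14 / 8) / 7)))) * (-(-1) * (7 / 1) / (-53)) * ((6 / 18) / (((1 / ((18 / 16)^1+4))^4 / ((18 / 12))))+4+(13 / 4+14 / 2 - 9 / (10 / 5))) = -20339431 / 135680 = -149.91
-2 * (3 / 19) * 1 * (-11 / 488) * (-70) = -1155 / 2318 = -0.50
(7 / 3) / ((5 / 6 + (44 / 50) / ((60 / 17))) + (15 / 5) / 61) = 53375 / 25891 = 2.06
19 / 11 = 1.73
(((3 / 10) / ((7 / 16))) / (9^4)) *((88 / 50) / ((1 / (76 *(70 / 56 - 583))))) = -15562976 / 1913625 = -8.13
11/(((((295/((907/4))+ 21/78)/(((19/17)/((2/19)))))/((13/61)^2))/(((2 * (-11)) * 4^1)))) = -696337691192/2342343453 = -297.28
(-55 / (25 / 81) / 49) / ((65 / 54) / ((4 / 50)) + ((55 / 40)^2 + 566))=-1539648 / 246792175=-0.01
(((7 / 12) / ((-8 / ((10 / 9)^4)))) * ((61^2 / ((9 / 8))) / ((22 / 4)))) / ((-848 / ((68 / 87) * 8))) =4427990000 / 8985072987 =0.49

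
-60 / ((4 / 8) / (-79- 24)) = 12360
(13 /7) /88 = 13 /616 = 0.02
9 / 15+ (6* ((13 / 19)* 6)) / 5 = 105 / 19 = 5.53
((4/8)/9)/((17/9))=1/34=0.03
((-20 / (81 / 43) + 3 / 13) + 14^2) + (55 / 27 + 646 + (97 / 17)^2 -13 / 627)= 55091437220 / 63602253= 866.19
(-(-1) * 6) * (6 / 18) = 2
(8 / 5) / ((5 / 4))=32 / 25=1.28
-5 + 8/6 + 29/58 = -19/6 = -3.17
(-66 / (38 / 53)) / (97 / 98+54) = -171402 / 102391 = -1.67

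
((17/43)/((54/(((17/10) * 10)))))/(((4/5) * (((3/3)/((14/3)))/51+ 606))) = 171955/669799476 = 0.00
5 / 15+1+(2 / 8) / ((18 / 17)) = 1.57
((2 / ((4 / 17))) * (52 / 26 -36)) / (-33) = 289 / 33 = 8.76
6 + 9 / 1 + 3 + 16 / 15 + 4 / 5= 298 / 15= 19.87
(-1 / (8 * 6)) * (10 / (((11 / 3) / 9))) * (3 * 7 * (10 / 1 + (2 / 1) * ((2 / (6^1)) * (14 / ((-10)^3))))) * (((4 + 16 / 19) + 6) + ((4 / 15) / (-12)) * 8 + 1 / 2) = -1001342041 / 836000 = -1197.78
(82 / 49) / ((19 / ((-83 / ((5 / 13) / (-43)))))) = 3804554 / 4655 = 817.30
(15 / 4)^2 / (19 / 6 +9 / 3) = 675 / 296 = 2.28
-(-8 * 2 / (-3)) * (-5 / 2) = 40 / 3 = 13.33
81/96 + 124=3995/32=124.84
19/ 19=1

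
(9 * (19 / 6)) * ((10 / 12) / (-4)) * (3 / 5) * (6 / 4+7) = -969 / 32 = -30.28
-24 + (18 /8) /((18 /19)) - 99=-965 /8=-120.62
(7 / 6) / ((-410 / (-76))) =133 / 615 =0.22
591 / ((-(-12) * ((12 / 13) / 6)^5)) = 571443.13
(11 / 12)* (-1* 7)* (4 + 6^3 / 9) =-539 / 3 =-179.67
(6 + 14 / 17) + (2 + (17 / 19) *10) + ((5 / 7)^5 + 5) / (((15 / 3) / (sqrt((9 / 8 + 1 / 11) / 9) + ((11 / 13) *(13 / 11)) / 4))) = 4358 *sqrt(2354) / 554631 + 97879814 / 5428661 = 18.41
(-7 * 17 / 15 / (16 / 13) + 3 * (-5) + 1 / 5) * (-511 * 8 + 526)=9081319 / 120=75677.66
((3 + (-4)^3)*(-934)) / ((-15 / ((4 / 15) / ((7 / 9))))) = -227896 / 175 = -1302.26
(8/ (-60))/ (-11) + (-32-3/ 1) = -5773/ 165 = -34.99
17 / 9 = 1.89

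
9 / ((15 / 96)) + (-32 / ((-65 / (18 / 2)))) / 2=3888 / 65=59.82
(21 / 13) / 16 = 21 / 208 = 0.10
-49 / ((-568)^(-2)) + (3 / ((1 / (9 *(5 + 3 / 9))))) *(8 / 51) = -268745408 / 17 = -15808553.41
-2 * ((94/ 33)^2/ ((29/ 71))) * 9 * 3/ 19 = -3764136/ 66671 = -56.46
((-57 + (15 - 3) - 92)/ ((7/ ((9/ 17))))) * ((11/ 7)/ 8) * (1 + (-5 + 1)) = 6.11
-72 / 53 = -1.36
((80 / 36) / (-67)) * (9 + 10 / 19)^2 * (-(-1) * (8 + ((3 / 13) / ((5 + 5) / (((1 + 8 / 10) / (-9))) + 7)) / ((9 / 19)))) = -24.05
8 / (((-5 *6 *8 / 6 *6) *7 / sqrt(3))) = -sqrt(3) / 210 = -0.01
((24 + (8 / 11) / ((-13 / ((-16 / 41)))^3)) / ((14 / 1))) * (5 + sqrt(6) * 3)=99936910340 / 11659296649 + 59962146204 * sqrt(6) / 11659296649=21.17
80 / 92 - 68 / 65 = -264 / 1495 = -0.18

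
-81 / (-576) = 0.14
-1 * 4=-4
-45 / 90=-1 / 2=-0.50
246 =246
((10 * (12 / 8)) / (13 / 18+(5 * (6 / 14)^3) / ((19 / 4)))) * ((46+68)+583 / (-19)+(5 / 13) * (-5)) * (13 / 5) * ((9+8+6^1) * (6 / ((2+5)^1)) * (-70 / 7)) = -73409353920 / 94441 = -777303.86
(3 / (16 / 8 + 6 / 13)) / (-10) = -39 / 320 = -0.12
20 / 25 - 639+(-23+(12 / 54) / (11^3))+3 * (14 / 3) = -647.20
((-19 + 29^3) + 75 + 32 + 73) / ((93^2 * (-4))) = -12275 / 17298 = -0.71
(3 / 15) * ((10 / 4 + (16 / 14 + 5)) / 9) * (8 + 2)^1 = 121 / 63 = 1.92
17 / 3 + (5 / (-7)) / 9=352 / 63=5.59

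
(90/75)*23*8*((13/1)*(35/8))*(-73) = -916734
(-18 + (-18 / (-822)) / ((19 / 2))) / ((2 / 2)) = -46848 / 2603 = -18.00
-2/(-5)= 2/5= 0.40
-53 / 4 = -13.25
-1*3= -3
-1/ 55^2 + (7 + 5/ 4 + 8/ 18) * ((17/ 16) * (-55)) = -885281951/ 1742400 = -508.08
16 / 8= 2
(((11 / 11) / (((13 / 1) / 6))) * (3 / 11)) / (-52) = -9 / 3718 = -0.00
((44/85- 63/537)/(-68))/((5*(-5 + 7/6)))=18273/59490650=0.00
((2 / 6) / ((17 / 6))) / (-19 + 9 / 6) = -4 / 595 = -0.01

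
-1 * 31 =-31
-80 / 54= -1.48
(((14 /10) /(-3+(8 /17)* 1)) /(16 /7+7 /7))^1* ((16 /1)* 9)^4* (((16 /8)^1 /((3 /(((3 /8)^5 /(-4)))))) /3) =147563451 /4945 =29840.94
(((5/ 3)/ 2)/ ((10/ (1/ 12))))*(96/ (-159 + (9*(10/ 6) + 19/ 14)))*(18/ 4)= -42/ 1997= -0.02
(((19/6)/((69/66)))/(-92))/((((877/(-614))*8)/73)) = 4683899/22268784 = 0.21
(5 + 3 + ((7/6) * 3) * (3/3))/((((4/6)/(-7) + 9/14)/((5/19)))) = 105/19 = 5.53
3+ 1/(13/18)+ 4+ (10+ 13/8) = 20.01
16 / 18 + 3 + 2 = 53 / 9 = 5.89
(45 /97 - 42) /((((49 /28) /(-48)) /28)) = 3094272 /97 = 31899.71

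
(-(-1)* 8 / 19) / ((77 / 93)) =744 / 1463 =0.51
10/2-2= 3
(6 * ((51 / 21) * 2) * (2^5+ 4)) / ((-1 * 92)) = -1836 / 161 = -11.40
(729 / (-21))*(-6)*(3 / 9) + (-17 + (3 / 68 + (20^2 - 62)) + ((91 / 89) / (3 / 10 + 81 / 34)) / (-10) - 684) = -1417773067 / 4829496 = -293.57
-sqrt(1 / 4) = -1 / 2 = -0.50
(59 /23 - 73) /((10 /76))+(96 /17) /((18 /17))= -36568 /69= -529.97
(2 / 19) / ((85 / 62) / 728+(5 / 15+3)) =270816 / 8580685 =0.03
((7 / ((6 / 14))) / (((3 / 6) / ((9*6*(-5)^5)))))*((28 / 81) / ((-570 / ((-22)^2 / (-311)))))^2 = -4.91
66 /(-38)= -33 /19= -1.74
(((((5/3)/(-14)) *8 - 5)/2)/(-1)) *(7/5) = 25/6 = 4.17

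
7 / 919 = 0.01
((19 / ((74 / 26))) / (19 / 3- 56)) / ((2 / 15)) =-11115 / 11026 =-1.01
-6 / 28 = -3 / 14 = -0.21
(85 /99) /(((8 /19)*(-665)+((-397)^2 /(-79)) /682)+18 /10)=-0.00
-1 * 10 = -10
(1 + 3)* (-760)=-3040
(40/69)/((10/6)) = 8/23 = 0.35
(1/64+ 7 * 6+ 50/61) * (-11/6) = -613173/7808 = -78.53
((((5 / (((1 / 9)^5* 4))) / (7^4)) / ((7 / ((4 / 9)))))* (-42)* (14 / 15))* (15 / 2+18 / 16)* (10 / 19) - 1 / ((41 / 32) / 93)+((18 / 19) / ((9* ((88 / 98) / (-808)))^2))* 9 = 2741939390527 / 32330837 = 84808.80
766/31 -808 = -24282/31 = -783.29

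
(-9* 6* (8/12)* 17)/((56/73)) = -11169/14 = -797.79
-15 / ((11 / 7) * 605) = -21 / 1331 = -0.02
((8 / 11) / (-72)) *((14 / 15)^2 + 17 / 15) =-41 / 2025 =-0.02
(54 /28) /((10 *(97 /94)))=1269 /6790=0.19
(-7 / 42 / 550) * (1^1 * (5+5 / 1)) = -1 / 330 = -0.00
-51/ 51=-1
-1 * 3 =-3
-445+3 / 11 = -4892 / 11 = -444.73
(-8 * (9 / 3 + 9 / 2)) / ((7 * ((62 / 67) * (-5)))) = 402 / 217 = 1.85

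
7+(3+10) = 20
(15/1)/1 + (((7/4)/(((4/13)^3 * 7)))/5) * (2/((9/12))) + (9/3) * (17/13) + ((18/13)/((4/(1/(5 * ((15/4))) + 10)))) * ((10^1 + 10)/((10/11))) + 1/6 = 1042359/10400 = 100.23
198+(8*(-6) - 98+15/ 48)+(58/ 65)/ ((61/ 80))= 678589/ 12688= 53.48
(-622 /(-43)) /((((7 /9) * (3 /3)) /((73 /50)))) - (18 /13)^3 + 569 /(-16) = -2926619921 /264518800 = -11.06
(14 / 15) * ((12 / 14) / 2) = 2 / 5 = 0.40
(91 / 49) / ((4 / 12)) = 39 / 7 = 5.57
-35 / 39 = -0.90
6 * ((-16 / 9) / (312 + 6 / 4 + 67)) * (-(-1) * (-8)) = 512 / 2283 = 0.22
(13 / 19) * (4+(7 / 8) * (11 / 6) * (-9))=-2171 / 304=-7.14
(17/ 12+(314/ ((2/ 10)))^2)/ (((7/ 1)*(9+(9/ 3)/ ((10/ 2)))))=147894085/ 4032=36680.08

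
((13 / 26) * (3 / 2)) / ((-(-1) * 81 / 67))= 67 / 108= 0.62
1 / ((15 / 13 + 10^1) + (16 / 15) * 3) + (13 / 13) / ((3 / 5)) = 540 / 311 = 1.74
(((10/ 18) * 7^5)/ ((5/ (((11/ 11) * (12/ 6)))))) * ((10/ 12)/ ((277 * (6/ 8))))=336140/ 22437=14.98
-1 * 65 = -65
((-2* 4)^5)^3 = -35184372088832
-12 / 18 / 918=-1 / 1377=-0.00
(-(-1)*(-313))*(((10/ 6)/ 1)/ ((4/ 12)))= -1565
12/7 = 1.71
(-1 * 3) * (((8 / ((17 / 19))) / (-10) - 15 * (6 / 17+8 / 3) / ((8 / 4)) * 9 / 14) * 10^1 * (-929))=-7321449 / 17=-430673.47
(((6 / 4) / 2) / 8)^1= 3 / 32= 0.09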